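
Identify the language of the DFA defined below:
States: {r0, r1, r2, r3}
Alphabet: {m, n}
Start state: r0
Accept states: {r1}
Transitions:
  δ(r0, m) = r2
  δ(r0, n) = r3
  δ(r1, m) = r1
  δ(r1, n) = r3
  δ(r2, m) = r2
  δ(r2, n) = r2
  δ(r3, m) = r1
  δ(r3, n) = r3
Testing a few strings:
  'mnmm' → reject
  'nnm' → accept
  'nn' → reject
  'mm' → reject
State roles: r0=no input read; r1=started with n, last symbol m; r2=started with m (dead); r3=started with n, last symbol n
All strings over {m,n} that start with n and end with m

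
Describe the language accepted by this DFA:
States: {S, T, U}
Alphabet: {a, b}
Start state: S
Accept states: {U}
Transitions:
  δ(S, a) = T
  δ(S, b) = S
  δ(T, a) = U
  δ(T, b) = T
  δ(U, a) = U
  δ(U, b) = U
Testing a few strings:
  'babb' → reject
  'bbba' → reject
  'aba' → accept
  'a' → reject
State roles: S=zero a's seen; T=one a seen; U=≥ two a's seen
All strings over {a,b} containing at least two a's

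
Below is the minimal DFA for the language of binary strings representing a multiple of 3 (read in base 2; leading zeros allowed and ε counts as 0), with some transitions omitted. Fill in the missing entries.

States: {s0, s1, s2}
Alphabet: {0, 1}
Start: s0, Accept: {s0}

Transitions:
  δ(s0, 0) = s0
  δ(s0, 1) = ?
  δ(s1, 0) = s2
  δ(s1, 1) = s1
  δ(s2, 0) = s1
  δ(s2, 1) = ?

From the language and accept set, identify what each state tracks — s0: value ≡ 0 (mod 3); s1: value ≡ 2 (mod 3); s2: value ≡ 1 (mod 3).
Each missing δ(q, a) is the state matching the new tracked value after reading a.
δ(s0, 1) = s2; δ(s2, 1) = s0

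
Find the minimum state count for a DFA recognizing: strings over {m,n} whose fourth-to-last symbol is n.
By Myhill–Nerode, count the distinguishable equivalence classes: 2^4 = 16 classes — the DFA must remember the last 4 symbols read; every pair of distinct length-4 suffixes is distinguishable by some continuation.
16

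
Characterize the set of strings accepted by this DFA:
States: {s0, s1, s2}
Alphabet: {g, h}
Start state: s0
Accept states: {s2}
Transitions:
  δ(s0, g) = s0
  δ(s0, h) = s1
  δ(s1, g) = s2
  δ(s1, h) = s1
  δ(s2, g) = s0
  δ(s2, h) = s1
Testing a few strings:
  'hhhh' → reject
  'hghh' → reject
  'ggh' → reject
  'hhg' → accept
State roles: s0=no suffix match; s1=one trailing h; s2=suffix is hg
All strings over {g,h} ending with hg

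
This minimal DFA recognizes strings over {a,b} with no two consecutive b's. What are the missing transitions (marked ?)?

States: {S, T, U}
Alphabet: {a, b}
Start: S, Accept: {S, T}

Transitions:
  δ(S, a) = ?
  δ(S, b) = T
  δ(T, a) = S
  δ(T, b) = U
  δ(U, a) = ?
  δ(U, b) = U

From the language and accept set, identify what each state tracks — S: last symbol not b (ok); T: last symbol b (ok); U: saw bb (dead).
Each missing δ(q, a) is the state matching the new tracked value after reading a.
δ(S, a) = S; δ(U, a) = U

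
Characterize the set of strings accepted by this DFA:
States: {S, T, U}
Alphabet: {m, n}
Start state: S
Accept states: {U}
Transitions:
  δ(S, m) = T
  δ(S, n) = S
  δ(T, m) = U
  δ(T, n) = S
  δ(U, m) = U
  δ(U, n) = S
Testing a few strings:
  'nmm' → accept
  'mm' → accept
  'mnn' → reject
  'mnm' → reject
State roles: S=last symbol not m; T=one trailing m; U=two trailing m's
All strings over {m,n} ending with mm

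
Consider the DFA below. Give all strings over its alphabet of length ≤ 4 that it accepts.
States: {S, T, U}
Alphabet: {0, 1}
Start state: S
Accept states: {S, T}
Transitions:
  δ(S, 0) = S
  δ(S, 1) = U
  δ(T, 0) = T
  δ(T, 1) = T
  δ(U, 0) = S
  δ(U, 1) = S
ε, 0, 00, 10, 11, 000, 010, 011, 100, 110, 0000, 0010, 0011, 0100, 0110, 1000, 1010, 1011, 1100, 1110, 1111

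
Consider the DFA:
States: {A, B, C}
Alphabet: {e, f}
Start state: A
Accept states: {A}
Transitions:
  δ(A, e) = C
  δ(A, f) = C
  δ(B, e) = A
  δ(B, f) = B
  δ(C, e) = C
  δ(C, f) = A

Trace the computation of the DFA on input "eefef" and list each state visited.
read 'e': A → C
  read 'e': C → C
  read 'f': C → A
  read 'e': A → C
  read 'f': C → A
A -> C -> C -> A -> C -> A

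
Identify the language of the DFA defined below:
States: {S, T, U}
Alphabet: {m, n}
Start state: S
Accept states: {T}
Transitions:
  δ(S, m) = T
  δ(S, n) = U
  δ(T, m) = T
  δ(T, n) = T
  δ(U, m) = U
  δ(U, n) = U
Testing a few strings:
  'n' → reject
  'm' → accept
  'mm' → accept
  'mnn' → accept
State roles: S=no input read; T=started with m; U=started with n (dead)
All strings over {m,n} starting with m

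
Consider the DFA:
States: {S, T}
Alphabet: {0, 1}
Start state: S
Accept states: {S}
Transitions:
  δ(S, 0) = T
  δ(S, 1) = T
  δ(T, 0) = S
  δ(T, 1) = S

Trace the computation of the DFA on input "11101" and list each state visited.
read '1': S → T
  read '1': T → S
  read '1': S → T
  read '0': T → S
  read '1': S → T
S -> T -> S -> T -> S -> T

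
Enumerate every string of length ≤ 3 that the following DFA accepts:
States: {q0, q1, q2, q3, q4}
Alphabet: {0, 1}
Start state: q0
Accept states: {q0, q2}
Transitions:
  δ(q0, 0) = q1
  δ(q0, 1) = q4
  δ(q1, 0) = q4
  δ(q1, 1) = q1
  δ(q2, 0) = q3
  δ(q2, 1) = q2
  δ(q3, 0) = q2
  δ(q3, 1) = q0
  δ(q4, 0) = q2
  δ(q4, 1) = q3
ε, 10, 000, 101, 110, 111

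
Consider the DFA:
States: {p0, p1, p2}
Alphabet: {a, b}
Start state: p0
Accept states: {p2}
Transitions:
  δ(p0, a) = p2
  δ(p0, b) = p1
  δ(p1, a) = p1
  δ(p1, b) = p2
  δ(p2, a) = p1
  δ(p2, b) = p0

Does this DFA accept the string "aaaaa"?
Processing string "aaaaa":
  p0 --a--> p2
  p2 --a--> p1
  p1 --a--> p1
  p1 --a--> p1
  p1 --a--> p1
Final state: p1
Accept states: {p2}
No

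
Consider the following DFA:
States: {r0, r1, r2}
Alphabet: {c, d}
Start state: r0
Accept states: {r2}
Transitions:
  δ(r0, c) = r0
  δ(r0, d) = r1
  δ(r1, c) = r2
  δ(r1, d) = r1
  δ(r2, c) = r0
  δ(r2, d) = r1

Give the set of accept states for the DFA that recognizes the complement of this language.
Complement accept states = All states \ Original accept states
= {r0, r1, r2} \ {r2}
{r0, r1}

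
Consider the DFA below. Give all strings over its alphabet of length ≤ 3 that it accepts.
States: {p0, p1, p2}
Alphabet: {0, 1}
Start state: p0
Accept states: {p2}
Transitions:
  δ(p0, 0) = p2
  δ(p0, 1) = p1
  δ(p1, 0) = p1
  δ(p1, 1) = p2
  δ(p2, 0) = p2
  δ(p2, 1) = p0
0, 00, 11, 000, 010, 101, 110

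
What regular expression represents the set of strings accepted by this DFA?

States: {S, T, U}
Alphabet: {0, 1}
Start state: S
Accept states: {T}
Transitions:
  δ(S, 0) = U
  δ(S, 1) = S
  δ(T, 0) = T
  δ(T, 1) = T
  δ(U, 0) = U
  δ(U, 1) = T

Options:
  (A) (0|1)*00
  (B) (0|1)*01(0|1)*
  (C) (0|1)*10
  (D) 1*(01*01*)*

Check each option against the DFA on short strings; one disagreement eliminates an option:
  (A) (0|1)*00: on '00' the DFA goes S → U → U and rejects (U ∉ Accept), but the regex matches it → eliminate
  (B) (0|1)*01(0|1)*: agrees with the DFA on every string of length ≤ 6
  (C) (0|1)*10: on '01' the DFA goes S → U → T and accepts (T ∈ Accept), but the regex does not match it → eliminate
  (D) 1*(01*01*)*: on ε the DFA stays in S and rejects (S ∉ Accept), but the regex matches it → eliminate
Only (B) is consistent with the DFA.
(B) (0|1)*01(0|1)*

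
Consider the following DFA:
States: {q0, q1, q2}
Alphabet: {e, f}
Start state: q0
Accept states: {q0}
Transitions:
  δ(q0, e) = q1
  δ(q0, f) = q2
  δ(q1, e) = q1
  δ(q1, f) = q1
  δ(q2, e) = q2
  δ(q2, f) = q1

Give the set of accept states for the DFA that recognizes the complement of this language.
Complement accept states = All states \ Original accept states
= {q0, q1, q2} \ {q0}
{q1, q2}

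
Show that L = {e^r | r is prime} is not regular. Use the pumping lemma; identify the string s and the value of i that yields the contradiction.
Assume L is regular with pumping length p. Idea: pumping by a suitable count produces a composite length.
Let q be a prime with q ≥ p and choose s = e^q ∈ L. By the pumping lemma, s = xyz with |xy| ≤ p, |y| = k ≥ 1. Take i = q+1: |xy^(q+1)z| = q + q·k = q(1+k). Since q ≥ 2 and 1+k ≥ 2, q(1+k) is composite, so xy^(q+1)z ∉ L.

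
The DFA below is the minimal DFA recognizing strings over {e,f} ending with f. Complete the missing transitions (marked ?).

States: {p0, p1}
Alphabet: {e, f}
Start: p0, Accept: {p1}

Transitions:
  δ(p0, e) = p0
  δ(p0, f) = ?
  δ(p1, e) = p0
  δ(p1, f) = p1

From the language and accept set, identify what each state tracks — p0: last symbol not f; p1: last symbol is f.
Each missing δ(q, a) is the state matching the new tracked value after reading a.
δ(p0, f) = p1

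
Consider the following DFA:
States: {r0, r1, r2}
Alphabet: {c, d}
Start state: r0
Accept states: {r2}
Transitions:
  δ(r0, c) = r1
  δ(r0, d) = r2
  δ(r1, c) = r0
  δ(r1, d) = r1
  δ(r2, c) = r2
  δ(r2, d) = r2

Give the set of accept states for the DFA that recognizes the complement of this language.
Complement accept states = All states \ Original accept states
= {r0, r1, r2} \ {r2}
{r0, r1}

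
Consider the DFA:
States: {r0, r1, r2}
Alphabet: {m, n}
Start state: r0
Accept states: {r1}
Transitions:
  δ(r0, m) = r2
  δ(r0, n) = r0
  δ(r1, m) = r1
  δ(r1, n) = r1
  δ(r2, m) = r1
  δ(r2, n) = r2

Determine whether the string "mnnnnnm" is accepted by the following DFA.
Processing string "mnnnnnm":
  r0 --m--> r2
  r2 --n--> r2
  r2 --n--> r2
  r2 --n--> r2
  r2 --n--> r2
  r2 --n--> r2
  r2 --m--> r1
Final state: r1
Accept states: {r1}
Yes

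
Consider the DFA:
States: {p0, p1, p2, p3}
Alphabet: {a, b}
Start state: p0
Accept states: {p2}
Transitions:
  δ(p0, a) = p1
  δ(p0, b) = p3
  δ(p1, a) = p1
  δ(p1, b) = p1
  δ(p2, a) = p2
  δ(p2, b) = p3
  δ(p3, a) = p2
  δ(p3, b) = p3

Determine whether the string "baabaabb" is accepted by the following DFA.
Processing string "baabaabb":
  p0 --b--> p3
  p3 --a--> p2
  p2 --a--> p2
  p2 --b--> p3
  p3 --a--> p2
  p2 --a--> p2
  p2 --b--> p3
  p3 --b--> p3
Final state: p3
Accept states: {p2}
No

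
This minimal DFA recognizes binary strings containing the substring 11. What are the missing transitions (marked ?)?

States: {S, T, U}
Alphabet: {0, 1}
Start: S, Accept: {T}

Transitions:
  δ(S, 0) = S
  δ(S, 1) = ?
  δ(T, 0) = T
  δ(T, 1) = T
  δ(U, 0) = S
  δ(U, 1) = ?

From the language and accept set, identify what each state tracks — S: no progress toward 11; T: substring 11 seen; U: one trailing 1.
Each missing δ(q, a) is the state matching the new tracked value after reading a.
δ(S, 1) = U; δ(U, 1) = T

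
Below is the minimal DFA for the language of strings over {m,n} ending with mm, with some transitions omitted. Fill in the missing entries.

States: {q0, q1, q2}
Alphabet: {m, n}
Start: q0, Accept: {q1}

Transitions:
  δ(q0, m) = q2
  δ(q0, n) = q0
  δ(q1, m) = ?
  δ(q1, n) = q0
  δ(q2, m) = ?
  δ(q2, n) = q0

From the language and accept set, identify what each state tracks — q0: last symbol not m; q1: two trailing m's; q2: one trailing m.
Each missing δ(q, a) is the state matching the new tracked value after reading a.
δ(q1, m) = q1; δ(q2, m) = q1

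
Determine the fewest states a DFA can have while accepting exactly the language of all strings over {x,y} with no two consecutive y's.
By Myhill–Nerode, count the distinguishable equivalence classes: three classes — safe with last≠y / safe with last=y / yy seen (dead).
3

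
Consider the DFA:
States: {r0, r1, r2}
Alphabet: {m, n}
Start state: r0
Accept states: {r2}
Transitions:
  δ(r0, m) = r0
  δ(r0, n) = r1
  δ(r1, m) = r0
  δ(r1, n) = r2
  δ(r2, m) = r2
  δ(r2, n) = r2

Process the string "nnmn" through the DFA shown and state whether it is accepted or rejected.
Processing string "nnmn":
  r0 --n--> r1
  r1 --n--> r2
  r2 --m--> r2
  r2 --n--> r2
Final state: r2
Accept states: {r2}
Yes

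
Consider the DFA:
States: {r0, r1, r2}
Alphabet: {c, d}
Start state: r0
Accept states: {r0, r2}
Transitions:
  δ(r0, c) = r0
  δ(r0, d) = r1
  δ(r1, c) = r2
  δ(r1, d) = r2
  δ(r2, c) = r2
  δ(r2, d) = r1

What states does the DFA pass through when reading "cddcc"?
read 'c': r0 → r0
  read 'd': r0 → r1
  read 'd': r1 → r2
  read 'c': r2 → r2
  read 'c': r2 → r2
r0 -> r0 -> r1 -> r2 -> r2 -> r2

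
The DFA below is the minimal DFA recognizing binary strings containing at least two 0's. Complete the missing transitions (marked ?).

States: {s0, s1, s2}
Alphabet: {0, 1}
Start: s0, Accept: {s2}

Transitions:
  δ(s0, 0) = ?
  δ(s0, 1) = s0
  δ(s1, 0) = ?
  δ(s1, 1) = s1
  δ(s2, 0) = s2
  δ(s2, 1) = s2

From the language and accept set, identify what each state tracks — s0: zero 0's seen; s1: one 0 seen; s2: ≥ two 0's seen.
Each missing δ(q, a) is the state matching the new tracked value after reading a.
δ(s0, 0) = s1; δ(s1, 0) = s2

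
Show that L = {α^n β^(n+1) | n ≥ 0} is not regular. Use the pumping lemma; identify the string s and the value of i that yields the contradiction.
Assume L is regular with pumping length p. Idea: pumping the α-block breaks the fixed offset of 1.
Choose s = α^p β^(p+1) ∈ L. By the pumping lemma, s = xyz with |xy| ≤ p, |y| > 0, so y = α^k with k ≥ 1. Then xy²z = α^(p+k) β^(p+1). For this to be in L we would need p+1 = (p+k)+1, i.e. k = 0, contradicting k ≥ 1. So xy²z ∉ L.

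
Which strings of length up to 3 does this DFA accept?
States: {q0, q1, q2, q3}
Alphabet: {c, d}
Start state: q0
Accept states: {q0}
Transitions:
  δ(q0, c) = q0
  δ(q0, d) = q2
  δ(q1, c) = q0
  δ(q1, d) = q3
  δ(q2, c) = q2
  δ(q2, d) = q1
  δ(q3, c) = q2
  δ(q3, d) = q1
ε, c, cc, ccc, ddc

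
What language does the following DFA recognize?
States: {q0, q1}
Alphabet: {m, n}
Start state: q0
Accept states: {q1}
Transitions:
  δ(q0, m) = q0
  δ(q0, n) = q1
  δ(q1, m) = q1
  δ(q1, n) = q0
Testing a few strings:
  'nn' → reject
  'mm' → reject
  'nmn' → reject
  'nnm' → reject
State roles: q0=even number of n's so far; q1=odd number of n's so far
All strings over {m,n} with an odd number of n's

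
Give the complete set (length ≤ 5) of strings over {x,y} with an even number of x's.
ε, y, xx, yy, xxy, xyx, yxx, yyy, xxxx, xxyy, xyxy, xyyx, yxxy, yxyx, yyxx, yyyy, xxxxy, xxxyx, xxyxx, xxyyy, xyxxx, xyxyy, xyyxy, xyyyx, yxxxx, yxxyy, yxyxy, yxyyx, yyxxy, yyxyx, yyyxx, yyyyy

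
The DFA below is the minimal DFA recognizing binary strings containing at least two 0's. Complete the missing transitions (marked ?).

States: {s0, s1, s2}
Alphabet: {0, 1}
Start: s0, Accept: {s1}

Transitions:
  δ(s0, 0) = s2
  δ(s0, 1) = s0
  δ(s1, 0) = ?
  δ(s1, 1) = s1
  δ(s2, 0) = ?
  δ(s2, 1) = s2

From the language and accept set, identify what each state tracks — s0: zero 0's seen; s1: ≥ two 0's seen; s2: one 0 seen.
Each missing δ(q, a) is the state matching the new tracked value after reading a.
δ(s1, 0) = s1; δ(s2, 0) = s1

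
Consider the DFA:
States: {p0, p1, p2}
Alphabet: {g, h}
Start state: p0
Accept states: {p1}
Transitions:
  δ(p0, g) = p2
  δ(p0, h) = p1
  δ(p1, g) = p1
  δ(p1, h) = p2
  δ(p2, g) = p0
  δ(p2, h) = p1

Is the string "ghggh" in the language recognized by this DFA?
Processing string "ghggh":
  p0 --g--> p2
  p2 --h--> p1
  p1 --g--> p1
  p1 --g--> p1
  p1 --h--> p2
Final state: p2
Accept states: {p1}
No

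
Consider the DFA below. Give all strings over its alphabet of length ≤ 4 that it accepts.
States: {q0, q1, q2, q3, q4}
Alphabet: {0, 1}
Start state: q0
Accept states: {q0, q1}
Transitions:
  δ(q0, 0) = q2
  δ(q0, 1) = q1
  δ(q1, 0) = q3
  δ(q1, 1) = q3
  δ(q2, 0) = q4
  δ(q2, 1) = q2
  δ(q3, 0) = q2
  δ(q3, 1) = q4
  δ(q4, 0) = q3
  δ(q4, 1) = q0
ε, 1, 001, 0011, 0101, 1011, 1111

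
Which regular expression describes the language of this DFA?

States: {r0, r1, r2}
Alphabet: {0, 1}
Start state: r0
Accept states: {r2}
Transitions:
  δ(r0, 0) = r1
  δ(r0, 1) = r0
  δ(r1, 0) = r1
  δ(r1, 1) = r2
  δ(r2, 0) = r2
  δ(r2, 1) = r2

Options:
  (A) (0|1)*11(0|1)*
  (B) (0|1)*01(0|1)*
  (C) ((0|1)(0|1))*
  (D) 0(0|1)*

Check each option against the DFA on short strings; one disagreement eliminates an option:
  (A) (0|1)*11(0|1)*: on '01' the DFA goes r0 → r1 → r2 and accepts (r2 ∈ Accept), but the regex does not match it → eliminate
  (B) (0|1)*01(0|1)*: agrees with the DFA on every string of length ≤ 6
  (C) ((0|1)(0|1))*: on ε the DFA stays in r0 and rejects (r0 ∉ Accept), but the regex matches it → eliminate
  (D) 0(0|1)*: on '0' the DFA goes r0 → r1 and rejects (r1 ∉ Accept), but the regex matches it → eliminate
Only (B) is consistent with the DFA.
(B) (0|1)*01(0|1)*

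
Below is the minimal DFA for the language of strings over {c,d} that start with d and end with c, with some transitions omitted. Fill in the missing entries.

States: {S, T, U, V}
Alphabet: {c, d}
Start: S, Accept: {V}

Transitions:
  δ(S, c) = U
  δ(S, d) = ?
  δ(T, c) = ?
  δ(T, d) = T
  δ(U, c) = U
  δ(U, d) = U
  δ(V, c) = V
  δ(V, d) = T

From the language and accept set, identify what each state tracks — S: no input read; T: started with d, last symbol d; U: started with c (dead); V: started with d, last symbol c.
Each missing δ(q, a) is the state matching the new tracked value after reading a.
δ(S, d) = T; δ(T, c) = V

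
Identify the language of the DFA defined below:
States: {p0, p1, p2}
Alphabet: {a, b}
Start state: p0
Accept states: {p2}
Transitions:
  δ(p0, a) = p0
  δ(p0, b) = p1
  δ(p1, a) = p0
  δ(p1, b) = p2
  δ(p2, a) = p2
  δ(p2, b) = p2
Testing a few strings:
  'aaa' → reject
  'baa' → reject
  'abb' → accept
  'ab' → reject
State roles: p0=no progress toward bb; p1=one trailing b; p2=substring bb seen
All strings over {a,b} containing the substring bb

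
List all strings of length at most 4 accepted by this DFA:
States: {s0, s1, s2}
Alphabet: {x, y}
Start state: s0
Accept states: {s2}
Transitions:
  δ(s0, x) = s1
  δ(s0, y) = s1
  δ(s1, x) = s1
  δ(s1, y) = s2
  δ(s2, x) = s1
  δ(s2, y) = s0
xy, yy, xxy, yxy, xxxy, xyxy, yxxy, yyxy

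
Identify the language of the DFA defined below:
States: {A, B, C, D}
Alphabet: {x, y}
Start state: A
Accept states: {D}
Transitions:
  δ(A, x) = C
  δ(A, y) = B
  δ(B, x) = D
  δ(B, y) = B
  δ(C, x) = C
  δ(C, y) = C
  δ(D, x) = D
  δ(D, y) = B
Testing a few strings:
  'xy' → reject
  'x' → reject
  'xx' → reject
  'yyy' → reject
State roles: A=no input read; B=started with y, last symbol y; C=started with x (dead); D=started with y, last symbol x
All strings over {x,y} that start with y and end with x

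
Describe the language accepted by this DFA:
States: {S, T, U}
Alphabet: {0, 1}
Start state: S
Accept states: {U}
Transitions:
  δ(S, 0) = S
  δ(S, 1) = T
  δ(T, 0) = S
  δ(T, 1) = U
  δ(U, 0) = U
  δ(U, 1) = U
Testing a few strings:
  '001' → reject
  '1' → reject
  '010' → reject
  '1100' → accept
State roles: S=no progress toward 11; T=one trailing 1; U=substring 11 seen
All binary strings containing the substring 11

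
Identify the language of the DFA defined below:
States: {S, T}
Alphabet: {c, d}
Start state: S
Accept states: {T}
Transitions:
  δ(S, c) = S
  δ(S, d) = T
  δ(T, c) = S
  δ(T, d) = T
Testing a few strings:
  'c' → reject
  'dc' → reject
  'd' → accept
  'cd' → accept
State roles: S=last symbol not d; T=last symbol is d
All strings over {c,d} ending with d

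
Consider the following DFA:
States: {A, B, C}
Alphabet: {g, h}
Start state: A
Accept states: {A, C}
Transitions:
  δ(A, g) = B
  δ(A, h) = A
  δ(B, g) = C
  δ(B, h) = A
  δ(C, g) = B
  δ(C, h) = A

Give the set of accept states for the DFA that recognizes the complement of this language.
Complement accept states = All states \ Original accept states
= {A, B, C} \ {A, C}
{B}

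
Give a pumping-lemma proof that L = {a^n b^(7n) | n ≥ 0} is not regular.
Assume L is regular with pumping length p. Idea: pumping the a-block breaks the 1:7 ratio.
Choose s = a^p b^(7p) (length 8p ≥ p). By the pumping lemma, s = xyz with |xy| ≤ p, |y| > 0, so y = a^k with k ≥ 1. Then xy²z = a^(p+k) b^(7p). For this to be in L we would need 7p = 7(p+k), i.e. 7k = 0, contradicting k ≥ 1. So xy²z ∉ L.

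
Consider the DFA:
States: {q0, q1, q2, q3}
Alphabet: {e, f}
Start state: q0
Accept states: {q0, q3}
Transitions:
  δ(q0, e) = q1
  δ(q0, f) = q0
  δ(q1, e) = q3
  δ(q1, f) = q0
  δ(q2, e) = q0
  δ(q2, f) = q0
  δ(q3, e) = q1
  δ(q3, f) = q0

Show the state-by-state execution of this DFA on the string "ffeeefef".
read 'f': q0 → q0
  read 'f': q0 → q0
  read 'e': q0 → q1
  read 'e': q1 → q3
  read 'e': q3 → q1
  read 'f': q1 → q0
  read 'e': q0 → q1
  read 'f': q1 → q0
q0 -> q0 -> q0 -> q1 -> q3 -> q1 -> q0 -> q1 -> q0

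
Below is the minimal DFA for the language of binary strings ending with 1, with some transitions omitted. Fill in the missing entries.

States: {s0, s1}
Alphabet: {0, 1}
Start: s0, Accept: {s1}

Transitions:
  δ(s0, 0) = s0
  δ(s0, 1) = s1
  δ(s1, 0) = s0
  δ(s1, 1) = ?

From the language and accept set, identify what each state tracks — s0: last symbol not 1; s1: last symbol is 1.
Each missing δ(q, a) is the state matching the new tracked value after reading a.
δ(s1, 1) = s1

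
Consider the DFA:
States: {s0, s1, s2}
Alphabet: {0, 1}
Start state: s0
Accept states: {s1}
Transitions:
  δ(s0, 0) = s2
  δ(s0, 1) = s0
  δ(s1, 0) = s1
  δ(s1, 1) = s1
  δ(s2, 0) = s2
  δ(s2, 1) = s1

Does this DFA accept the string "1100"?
Processing string "1100":
  s0 --1--> s0
  s0 --1--> s0
  s0 --0--> s2
  s2 --0--> s2
Final state: s2
Accept states: {s1}
No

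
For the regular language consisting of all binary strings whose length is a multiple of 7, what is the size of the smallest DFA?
By Myhill–Nerode, count the distinguishable equivalence classes: 7 classes — one per residue of the length mod 7; class i is distinguished from class j by any string of length (7 − i) mod 7.
7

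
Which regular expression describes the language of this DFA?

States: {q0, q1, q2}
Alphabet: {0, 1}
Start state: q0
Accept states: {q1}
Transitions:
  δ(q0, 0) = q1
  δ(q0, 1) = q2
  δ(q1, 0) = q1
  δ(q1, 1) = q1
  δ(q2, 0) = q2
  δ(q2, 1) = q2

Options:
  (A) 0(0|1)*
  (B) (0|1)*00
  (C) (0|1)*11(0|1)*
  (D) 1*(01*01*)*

Check each option against the DFA on short strings; one disagreement eliminates an option:
  (A) 0(0|1)*: agrees with the DFA on every string of length ≤ 6
  (B) (0|1)*00: on '0' the DFA goes q0 → q1 and accepts (q1 ∈ Accept), but the regex does not match it → eliminate
  (C) (0|1)*11(0|1)*: on '0' the DFA goes q0 → q1 and accepts (q1 ∈ Accept), but the regex does not match it → eliminate
  (D) 1*(01*01*)*: on ε the DFA stays in q0 and rejects (q0 ∉ Accept), but the regex matches it → eliminate
Only (A) is consistent with the DFA.
(A) 0(0|1)*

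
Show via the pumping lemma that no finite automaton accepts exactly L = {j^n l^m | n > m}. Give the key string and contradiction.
Assume L is regular with pumping length p. Idea: pumping down the j-block drops the j-count to at most the l-count.
Choose s = j^(p+1) l^p ∈ L (|s| = 2p+1 ≥ p). By the pumping lemma, s = xyz with |xy| ≤ p, |y| > 0, so y = j^k with k ≥ 1. Take i = 0: xz = j^(p+1−k) l^p. Since k ≥ 1, p+1−k ≤ p, so the number of j's is no longer strictly greater than the number of l's, hence xz ∉ L.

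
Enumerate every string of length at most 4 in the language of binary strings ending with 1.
1, 01, 11, 001, 011, 101, 111, 0001, 0011, 0101, 0111, 1001, 1011, 1101, 1111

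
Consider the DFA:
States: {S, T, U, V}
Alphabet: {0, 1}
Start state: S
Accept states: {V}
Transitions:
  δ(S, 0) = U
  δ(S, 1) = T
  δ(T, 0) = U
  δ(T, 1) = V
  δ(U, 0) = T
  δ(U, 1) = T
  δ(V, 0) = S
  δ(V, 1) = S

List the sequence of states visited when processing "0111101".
read '0': S → U
  read '1': U → T
  read '1': T → V
  read '1': V → S
  read '1': S → T
  read '0': T → U
  read '1': U → T
S -> U -> T -> V -> S -> T -> U -> T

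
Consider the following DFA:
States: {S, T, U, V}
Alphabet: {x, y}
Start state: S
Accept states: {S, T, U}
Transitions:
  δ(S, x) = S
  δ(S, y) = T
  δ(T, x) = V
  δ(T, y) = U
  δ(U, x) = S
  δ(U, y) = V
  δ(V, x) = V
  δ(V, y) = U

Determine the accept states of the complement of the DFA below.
Complement accept states = All states \ Original accept states
= {S, T, U, V} \ {S, T, U}
{V}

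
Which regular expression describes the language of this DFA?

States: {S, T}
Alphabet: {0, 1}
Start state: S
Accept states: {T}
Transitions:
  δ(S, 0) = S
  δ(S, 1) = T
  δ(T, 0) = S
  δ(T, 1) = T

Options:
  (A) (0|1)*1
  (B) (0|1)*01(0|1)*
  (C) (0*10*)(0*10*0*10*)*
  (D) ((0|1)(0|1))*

Check each option against the DFA on short strings; one disagreement eliminates an option:
  (A) (0|1)*1: agrees with the DFA on every string of length ≤ 6
  (B) (0|1)*01(0|1)*: on '1' the DFA goes S → T and accepts (T ∈ Accept), but the regex does not match it → eliminate
  (C) (0*10*)(0*10*0*10*)*: on '10' the DFA goes S → T → S and rejects (S ∉ Accept), but the regex matches it → eliminate
  (D) ((0|1)(0|1))*: on ε the DFA stays in S and rejects (S ∉ Accept), but the regex matches it → eliminate
Only (A) is consistent with the DFA.
(A) (0|1)*1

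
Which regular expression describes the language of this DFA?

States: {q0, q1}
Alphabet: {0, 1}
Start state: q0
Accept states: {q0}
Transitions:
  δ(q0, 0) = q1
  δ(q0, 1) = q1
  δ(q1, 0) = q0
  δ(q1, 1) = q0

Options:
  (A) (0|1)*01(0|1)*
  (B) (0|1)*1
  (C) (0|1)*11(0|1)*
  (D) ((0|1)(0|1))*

Check each option against the DFA on short strings; one disagreement eliminates an option:
  (A) (0|1)*01(0|1)*: on ε the DFA stays in q0 and accepts (q0 ∈ Accept), but the regex does not match it → eliminate
  (B) (0|1)*1: on ε the DFA stays in q0 and accepts (q0 ∈ Accept), but the regex does not match it → eliminate
  (C) (0|1)*11(0|1)*: on ε the DFA stays in q0 and accepts (q0 ∈ Accept), but the regex does not match it → eliminate
  (D) ((0|1)(0|1))*: agrees with the DFA on every string of length ≤ 6
Only (D) is consistent with the DFA.
(D) ((0|1)(0|1))*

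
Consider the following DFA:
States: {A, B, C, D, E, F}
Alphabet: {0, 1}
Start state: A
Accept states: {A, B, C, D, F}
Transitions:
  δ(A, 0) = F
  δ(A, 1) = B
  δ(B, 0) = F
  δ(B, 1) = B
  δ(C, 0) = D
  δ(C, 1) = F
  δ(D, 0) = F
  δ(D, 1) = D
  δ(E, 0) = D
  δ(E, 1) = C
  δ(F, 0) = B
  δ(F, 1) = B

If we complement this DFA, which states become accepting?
Complement accept states = All states \ Original accept states
= {A, B, C, D, E, F} \ {A, B, C, D, F}
{E}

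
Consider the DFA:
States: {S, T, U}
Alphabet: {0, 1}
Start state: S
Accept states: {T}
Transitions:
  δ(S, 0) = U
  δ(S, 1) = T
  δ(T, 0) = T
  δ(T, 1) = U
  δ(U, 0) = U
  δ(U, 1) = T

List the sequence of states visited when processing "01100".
read '0': S → U
  read '1': U → T
  read '1': T → U
  read '0': U → U
  read '0': U → U
S -> U -> T -> U -> U -> U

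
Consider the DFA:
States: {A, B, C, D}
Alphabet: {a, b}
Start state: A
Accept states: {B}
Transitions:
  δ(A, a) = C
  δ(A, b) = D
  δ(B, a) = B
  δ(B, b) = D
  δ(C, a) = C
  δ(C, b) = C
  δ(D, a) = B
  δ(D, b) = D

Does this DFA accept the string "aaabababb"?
Processing string "aaabababb":
  A --a--> C
  C --a--> C
  C --a--> C
  C --b--> C
  C --a--> C
  C --b--> C
  C --a--> C
  C --b--> C
  C --b--> C
Final state: C
Accept states: {B}
No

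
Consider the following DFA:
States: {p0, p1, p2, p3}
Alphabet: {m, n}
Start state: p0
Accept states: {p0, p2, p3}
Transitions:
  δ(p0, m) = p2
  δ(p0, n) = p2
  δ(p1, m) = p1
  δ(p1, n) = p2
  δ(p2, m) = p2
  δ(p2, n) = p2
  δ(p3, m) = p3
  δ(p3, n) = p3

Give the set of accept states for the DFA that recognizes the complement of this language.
Complement accept states = All states \ Original accept states
= {p0, p1, p2, p3} \ {p0, p2, p3}
{p1}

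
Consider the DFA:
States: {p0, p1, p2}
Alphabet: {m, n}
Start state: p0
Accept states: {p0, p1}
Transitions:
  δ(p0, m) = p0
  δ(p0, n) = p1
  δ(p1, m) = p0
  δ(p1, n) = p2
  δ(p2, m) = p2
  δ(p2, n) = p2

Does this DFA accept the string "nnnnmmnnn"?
Processing string "nnnnmmnnn":
  p0 --n--> p1
  p1 --n--> p2
  p2 --n--> p2
  p2 --n--> p2
  p2 --m--> p2
  p2 --m--> p2
  p2 --n--> p2
  p2 --n--> p2
  p2 --n--> p2
Final state: p2
Accept states: {p0, p1}
No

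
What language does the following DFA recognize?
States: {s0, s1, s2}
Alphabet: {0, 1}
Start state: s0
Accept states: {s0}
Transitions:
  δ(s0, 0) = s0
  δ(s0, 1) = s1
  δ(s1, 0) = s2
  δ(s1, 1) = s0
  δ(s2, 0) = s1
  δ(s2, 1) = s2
Testing a few strings:
  '01' → reject
  '1110' → reject
  '010' → reject
  '1' → reject
State roles: s0=value ≡ 0 (mod 3); s1=value ≡ 1 (mod 3); s2=value ≡ 2 (mod 3)
All binary strings representing a multiple of 3 (read in base 2; leading zeros allowed and ε counts as 0)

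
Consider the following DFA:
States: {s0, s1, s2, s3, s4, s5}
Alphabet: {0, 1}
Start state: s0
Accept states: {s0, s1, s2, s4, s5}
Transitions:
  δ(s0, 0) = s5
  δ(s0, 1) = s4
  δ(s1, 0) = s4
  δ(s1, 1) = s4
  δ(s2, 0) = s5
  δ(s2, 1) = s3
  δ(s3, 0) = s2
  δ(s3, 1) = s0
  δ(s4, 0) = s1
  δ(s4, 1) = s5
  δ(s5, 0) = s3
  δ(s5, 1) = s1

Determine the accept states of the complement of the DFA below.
Complement accept states = All states \ Original accept states
= {s0, s1, s2, s3, s4, s5} \ {s0, s1, s2, s4, s5}
{s3}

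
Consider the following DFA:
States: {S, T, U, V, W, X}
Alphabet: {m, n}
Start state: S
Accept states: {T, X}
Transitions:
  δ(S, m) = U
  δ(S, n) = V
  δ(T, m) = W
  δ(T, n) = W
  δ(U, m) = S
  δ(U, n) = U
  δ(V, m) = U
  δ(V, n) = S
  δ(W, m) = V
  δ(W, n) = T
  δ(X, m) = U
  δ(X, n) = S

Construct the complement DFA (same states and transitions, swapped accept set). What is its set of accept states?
Complement accept states = All states \ Original accept states
= {S, T, U, V, W, X} \ {T, X}
{S, U, V, W}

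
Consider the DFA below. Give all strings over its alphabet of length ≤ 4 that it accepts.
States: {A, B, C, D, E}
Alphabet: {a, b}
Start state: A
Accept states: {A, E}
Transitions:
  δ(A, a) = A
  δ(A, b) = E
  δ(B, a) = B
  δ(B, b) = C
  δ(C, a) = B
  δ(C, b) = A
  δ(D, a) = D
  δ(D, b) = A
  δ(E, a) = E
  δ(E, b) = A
ε, a, b, aa, ab, ba, bb, aaa, aab, aba, abb, baa, bab, bba, bbb, aaaa, aaab, aaba, aabb, abaa, abab, abba, abbb, baaa, baab, baba, babb, bbaa, bbab, bbba, bbbb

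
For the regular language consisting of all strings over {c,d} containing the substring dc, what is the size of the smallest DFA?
By Myhill–Nerode, count the distinguishable equivalence classes: 3 classes — one per longest suffix of the input that is a prefix of 'dc' (lengths 0 through 1), plus an absorbing 'already seen dc' class.
3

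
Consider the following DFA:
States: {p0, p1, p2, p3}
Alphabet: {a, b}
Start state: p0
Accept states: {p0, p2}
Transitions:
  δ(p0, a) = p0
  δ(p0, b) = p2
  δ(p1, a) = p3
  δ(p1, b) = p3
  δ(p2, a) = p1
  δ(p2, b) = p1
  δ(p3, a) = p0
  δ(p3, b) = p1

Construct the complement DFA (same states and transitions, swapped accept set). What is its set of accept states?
Complement accept states = All states \ Original accept states
= {p0, p1, p2, p3} \ {p0, p2}
{p1, p3}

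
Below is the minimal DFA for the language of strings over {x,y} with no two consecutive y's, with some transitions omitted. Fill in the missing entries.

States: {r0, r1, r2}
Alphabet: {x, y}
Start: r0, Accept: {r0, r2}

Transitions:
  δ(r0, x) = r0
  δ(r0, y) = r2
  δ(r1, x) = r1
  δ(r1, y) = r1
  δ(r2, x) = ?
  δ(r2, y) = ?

From the language and accept set, identify what each state tracks — r0: last symbol not y (ok); r1: saw yy (dead); r2: last symbol y (ok).
Each missing δ(q, a) is the state matching the new tracked value after reading a.
δ(r2, x) = r0; δ(r2, y) = r1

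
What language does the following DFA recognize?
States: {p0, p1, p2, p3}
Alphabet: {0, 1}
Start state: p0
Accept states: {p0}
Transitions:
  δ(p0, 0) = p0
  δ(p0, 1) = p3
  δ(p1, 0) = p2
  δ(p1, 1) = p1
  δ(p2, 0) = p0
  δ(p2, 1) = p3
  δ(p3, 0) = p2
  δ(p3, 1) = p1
Testing a few strings:
  '0' → accept
  '010' → reject
  '0000' → accept
  '01' → reject
State roles: p0=value ≡ 0 (mod 4); p1=value ≡ 3 (mod 4); p2=value ≡ 2 (mod 4); p3=value ≡ 1 (mod 4)
All binary strings representing a multiple of 4 (read in base 2; leading zeros allowed and ε counts as 0)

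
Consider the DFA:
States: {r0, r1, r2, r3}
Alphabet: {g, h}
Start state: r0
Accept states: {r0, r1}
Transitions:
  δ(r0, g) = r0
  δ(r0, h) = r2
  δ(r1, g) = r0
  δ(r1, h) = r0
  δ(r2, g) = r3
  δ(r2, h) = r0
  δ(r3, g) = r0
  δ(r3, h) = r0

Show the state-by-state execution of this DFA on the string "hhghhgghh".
read 'h': r0 → r2
  read 'h': r2 → r0
  read 'g': r0 → r0
  read 'h': r0 → r2
  read 'h': r2 → r0
  read 'g': r0 → r0
  read 'g': r0 → r0
  read 'h': r0 → r2
  read 'h': r2 → r0
r0 -> r2 -> r0 -> r0 -> r2 -> r0 -> r0 -> r0 -> r2 -> r0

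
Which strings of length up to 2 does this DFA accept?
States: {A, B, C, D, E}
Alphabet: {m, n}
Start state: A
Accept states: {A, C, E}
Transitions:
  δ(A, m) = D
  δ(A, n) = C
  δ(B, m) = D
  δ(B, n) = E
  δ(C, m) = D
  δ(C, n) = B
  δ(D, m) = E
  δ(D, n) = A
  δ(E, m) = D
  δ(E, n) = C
ε, n, mm, mn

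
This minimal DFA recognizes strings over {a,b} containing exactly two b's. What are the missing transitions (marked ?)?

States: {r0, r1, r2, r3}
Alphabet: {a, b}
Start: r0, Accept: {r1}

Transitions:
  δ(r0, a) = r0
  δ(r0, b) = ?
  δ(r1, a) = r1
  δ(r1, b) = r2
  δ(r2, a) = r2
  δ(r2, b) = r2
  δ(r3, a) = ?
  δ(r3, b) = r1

From the language and accept set, identify what each state tracks — r0: zero b's; r1: two b's; r2: ≥ three b's (dead); r3: one b.
Each missing δ(q, a) is the state matching the new tracked value after reading a.
δ(r0, b) = r3; δ(r3, a) = r3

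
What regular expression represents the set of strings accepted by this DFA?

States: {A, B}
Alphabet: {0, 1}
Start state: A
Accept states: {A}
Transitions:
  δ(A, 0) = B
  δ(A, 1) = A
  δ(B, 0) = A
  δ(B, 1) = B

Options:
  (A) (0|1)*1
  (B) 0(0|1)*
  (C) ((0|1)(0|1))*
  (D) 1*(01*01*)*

Check each option against the DFA on short strings; one disagreement eliminates an option:
  (A) (0|1)*1: on ε the DFA stays in A and accepts (A ∈ Accept), but the regex does not match it → eliminate
  (B) 0(0|1)*: on ε the DFA stays in A and accepts (A ∈ Accept), but the regex does not match it → eliminate
  (C) ((0|1)(0|1))*: on '1' the DFA goes A → A and accepts (A ∈ Accept), but the regex does not match it → eliminate
  (D) 1*(01*01*)*: agrees with the DFA on every string of length ≤ 6
Only (D) is consistent with the DFA.
(D) 1*(01*01*)*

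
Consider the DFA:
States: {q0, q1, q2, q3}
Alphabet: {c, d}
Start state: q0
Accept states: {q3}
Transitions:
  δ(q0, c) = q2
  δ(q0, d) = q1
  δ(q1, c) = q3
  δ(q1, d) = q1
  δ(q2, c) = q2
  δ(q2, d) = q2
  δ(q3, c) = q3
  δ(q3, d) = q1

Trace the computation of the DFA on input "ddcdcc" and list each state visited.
read 'd': q0 → q1
  read 'd': q1 → q1
  read 'c': q1 → q3
  read 'd': q3 → q1
  read 'c': q1 → q3
  read 'c': q3 → q3
q0 -> q1 -> q1 -> q3 -> q1 -> q3 -> q3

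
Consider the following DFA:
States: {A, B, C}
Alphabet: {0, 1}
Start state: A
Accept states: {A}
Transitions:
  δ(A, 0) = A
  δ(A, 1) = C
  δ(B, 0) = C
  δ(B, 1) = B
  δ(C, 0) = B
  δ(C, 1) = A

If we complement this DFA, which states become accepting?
Complement accept states = All states \ Original accept states
= {A, B, C} \ {A}
{B, C}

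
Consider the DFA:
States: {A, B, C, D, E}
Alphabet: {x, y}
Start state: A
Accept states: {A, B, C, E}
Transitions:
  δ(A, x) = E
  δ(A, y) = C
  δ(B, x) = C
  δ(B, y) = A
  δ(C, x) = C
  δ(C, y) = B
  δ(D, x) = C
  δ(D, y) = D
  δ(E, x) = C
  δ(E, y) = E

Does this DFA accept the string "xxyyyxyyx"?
Processing string "xxyyyxyyx":
  A --x--> E
  E --x--> C
  C --y--> B
  B --y--> A
  A --y--> C
  C --x--> C
  C --y--> B
  B --y--> A
  A --x--> E
Final state: E
Accept states: {A, B, C, E}
Yes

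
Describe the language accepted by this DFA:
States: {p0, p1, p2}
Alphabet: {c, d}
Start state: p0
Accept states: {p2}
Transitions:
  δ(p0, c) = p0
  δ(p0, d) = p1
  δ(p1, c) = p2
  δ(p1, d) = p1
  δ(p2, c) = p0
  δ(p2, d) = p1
Testing a few strings:
  'ccd' → reject
  'ddcd' → reject
  'dcc' → reject
  'ccc' → reject
State roles: p0=no suffix match; p1=one trailing d; p2=suffix is dc
All strings over {c,d} ending with dc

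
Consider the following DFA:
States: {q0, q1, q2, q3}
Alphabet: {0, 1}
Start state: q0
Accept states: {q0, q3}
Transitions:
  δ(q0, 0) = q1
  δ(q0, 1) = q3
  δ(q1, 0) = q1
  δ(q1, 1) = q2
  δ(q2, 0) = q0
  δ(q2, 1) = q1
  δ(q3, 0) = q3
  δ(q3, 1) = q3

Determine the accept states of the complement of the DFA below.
Complement accept states = All states \ Original accept states
= {q0, q1, q2, q3} \ {q0, q3}
{q1, q2}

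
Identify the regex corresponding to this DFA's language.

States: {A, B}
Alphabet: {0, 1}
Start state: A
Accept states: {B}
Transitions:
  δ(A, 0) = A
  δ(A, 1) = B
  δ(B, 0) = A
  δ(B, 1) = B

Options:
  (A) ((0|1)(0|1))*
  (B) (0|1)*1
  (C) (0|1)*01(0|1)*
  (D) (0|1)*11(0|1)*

Check each option against the DFA on short strings; one disagreement eliminates an option:
  (A) ((0|1)(0|1))*: on ε the DFA stays in A and rejects (A ∉ Accept), but the regex matches it → eliminate
  (B) (0|1)*1: agrees with the DFA on every string of length ≤ 6
  (C) (0|1)*01(0|1)*: on '1' the DFA goes A → B and accepts (B ∈ Accept), but the regex does not match it → eliminate
  (D) (0|1)*11(0|1)*: on '1' the DFA goes A → B and accepts (B ∈ Accept), but the regex does not match it → eliminate
Only (B) is consistent with the DFA.
(B) (0|1)*1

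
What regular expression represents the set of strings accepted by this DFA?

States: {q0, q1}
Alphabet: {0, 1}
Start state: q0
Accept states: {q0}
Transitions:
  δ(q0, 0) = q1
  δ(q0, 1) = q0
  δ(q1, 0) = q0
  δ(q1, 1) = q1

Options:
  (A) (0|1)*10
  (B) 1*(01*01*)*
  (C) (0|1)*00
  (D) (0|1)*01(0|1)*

Check each option against the DFA on short strings; one disagreement eliminates an option:
  (A) (0|1)*10: on ε the DFA stays in q0 and accepts (q0 ∈ Accept), but the regex does not match it → eliminate
  (B) 1*(01*01*)*: agrees with the DFA on every string of length ≤ 6
  (C) (0|1)*00: on ε the DFA stays in q0 and accepts (q0 ∈ Accept), but the regex does not match it → eliminate
  (D) (0|1)*01(0|1)*: on ε the DFA stays in q0 and accepts (q0 ∈ Accept), but the regex does not match it → eliminate
Only (B) is consistent with the DFA.
(B) 1*(01*01*)*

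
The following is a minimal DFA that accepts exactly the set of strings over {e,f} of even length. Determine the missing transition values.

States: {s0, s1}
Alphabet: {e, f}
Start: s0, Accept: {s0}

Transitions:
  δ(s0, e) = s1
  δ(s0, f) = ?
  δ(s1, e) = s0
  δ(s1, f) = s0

From the language and accept set, identify what each state tracks — s0: even length so far; s1: odd length so far.
Each missing δ(q, a) is the state matching the new tracked value after reading a.
δ(s0, f) = s1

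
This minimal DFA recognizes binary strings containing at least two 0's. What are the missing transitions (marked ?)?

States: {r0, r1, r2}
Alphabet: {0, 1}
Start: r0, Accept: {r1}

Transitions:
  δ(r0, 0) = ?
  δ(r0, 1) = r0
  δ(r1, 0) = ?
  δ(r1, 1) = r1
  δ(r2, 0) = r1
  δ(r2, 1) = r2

From the language and accept set, identify what each state tracks — r0: zero 0's seen; r1: ≥ two 0's seen; r2: one 0 seen.
Each missing δ(q, a) is the state matching the new tracked value after reading a.
δ(r0, 0) = r2; δ(r1, 0) = r1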